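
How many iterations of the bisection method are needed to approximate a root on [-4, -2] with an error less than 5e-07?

We need (b-a)/2^n ≤ 5e-07
(-2 - (-4))/2^n ≤ 5e-07
2/2^n ≤ 5e-07
2^n ≥ 4000000
n ≥ log₂(4000000) = 21.93
n ≥ 22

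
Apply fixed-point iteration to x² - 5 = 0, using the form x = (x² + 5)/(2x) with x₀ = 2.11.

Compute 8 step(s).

Equation: x² - 5 = 0
Fixed-point form: x = (x² + 5)/(2x)
x₀ = 2.11

x_1 = g(2.110000) = 2.239834
x_2 = g(2.239834) = 2.236071
x_3 = g(2.236071) = 2.236068
x_4 = g(2.236068) = 2.236068
x_5 = g(2.236068) = 2.236068
x_6 = g(2.236068) = 2.236068
x_7 = g(2.236068) = 2.236068
x_8 = g(2.236068) = 2.236068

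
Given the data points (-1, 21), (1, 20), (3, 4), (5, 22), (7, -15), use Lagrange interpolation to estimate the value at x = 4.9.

Lagrange interpolation formula:
P(x) = Σ yᵢ × Lᵢ(x)
where Lᵢ(x) = Π_{j≠i} (x - xⱼ)/(xᵢ - xⱼ)

L_0(4.9) = (4.9 - 1)/(-1 - 1) × (4.9 - 3)/(-1 - 3) × (4.9 - 5)/(-1 - 5) × (4.9 - 7)/(-1 - 7) = 0.004052
L_1(4.9) = (4.9 - (-1))/(1 - (-1)) × (4.9 - 3)/(1 - 3) × (4.9 - 5)/(1 - 5) × (4.9 - 7)/(1 - 7) = -0.024522
L_2(4.9) = (4.9 - (-1))/(3 - (-1)) × (4.9 - 1)/(3 - 1) × (4.9 - 5)/(3 - 5) × (4.9 - 7)/(3 - 7) = 0.075502
L_3(4.9) = (4.9 - (-1))/(5 - (-1)) × (4.9 - 1)/(5 - 1) × (4.9 - 3)/(5 - 3) × (4.9 - 7)/(5 - 7) = 0.956353
L_4(4.9) = (4.9 - (-1))/(7 - (-1)) × (4.9 - 1)/(7 - 1) × (4.9 - 3)/(7 - 3) × (4.9 - 5)/(7 - 5) = -0.011385

P(4.9) = 21×L_0(4.9) + 20×L_1(4.9) + 4×L_2(4.9) + 22×L_3(4.9) + (-15)×L_4(4.9)
P(4.9) = 21.107214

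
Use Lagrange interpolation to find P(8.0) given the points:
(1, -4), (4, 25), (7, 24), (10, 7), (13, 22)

Lagrange interpolation formula:
P(x) = Σ yᵢ × Lᵢ(x)
where Lᵢ(x) = Π_{j≠i} (x - xⱼ)/(xᵢ - xⱼ)

L_0(8.0) = (8.0 - 4)/(1 - 4) × (8.0 - 7)/(1 - 7) × (8.0 - 10)/(1 - 10) × (8.0 - 13)/(1 - 13) = 0.020576
L_1(8.0) = (8.0 - 1)/(4 - 1) × (8.0 - 7)/(4 - 7) × (8.0 - 10)/(4 - 10) × (8.0 - 13)/(4 - 13) = -0.144033
L_2(8.0) = (8.0 - 1)/(7 - 1) × (8.0 - 4)/(7 - 4) × (8.0 - 10)/(7 - 10) × (8.0 - 13)/(7 - 13) = 0.864198
L_3(8.0) = (8.0 - 1)/(10 - 1) × (8.0 - 4)/(10 - 4) × (8.0 - 7)/(10 - 7) × (8.0 - 13)/(10 - 13) = 0.288066
L_4(8.0) = (8.0 - 1)/(13 - 1) × (8.0 - 4)/(13 - 4) × (8.0 - 7)/(13 - 7) × (8.0 - 10)/(13 - 10) = -0.028807

P(8.0) = (-4)×L_0(8.0) + 25×L_1(8.0) + 24×L_2(8.0) + 7×L_3(8.0) + 22×L_4(8.0)
P(8.0) = 18.440329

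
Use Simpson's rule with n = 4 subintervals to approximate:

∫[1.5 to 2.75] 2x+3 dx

f(x) = 2x+3
a = 1.5, b = 2.75, n = 4
h = (b - a)/n = 0.312500

Simpson's rule: (h/3)[f(x₀) + 4f(x₁) + 2f(x₂) + ... + f(xₙ)]

x_0 = 1.5000, f(x_0) = 6.000000, coefficient = 1
x_1 = 1.8125, f(x_1) = 6.625000, coefficient = 4
x_2 = 2.1250, f(x_2) = 7.250000, coefficient = 2
x_3 = 2.4375, f(x_3) = 7.875000, coefficient = 4
x_4 = 2.7500, f(x_4) = 8.500000, coefficient = 1

I ≈ (0.312500/3) × 87.000000 = 9.062500
Exact value: 9.062500
Error: 0.000000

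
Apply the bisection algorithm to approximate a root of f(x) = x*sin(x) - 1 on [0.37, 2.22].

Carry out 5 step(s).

f(x) = x*sin(x) - 1
Initial interval: [0.37, 2.22]

Iteration 1:
  c_1 = (0.370000 + 2.220000)/2 = 1.295000
  f(c_1) = f(1.295000) = 0.246060
  f(a) × f(c) < 0, new interval: [0.370000, 1.295000]
Iteration 2:
  c_2 = (0.370000 + 1.295000)/2 = 0.832500
  f(c_2) = f(0.832500) = -0.384269
  f(a) × f(c) ≥ 0, new interval: [0.832500, 1.295000]
Iteration 3:
  c_3 = (0.832500 + 1.295000)/2 = 1.063750
  f(c_3) = f(1.063750) = -0.070088
  f(a) × f(c) ≥ 0, new interval: [1.063750, 1.295000]
Iteration 4:
  c_4 = (1.063750 + 1.295000)/2 = 1.179375
  f(c_4) = f(1.179375) = 0.090176
  f(a) × f(c) < 0, new interval: [1.063750, 1.179375]
Iteration 5:
  c_5 = (1.063750 + 1.179375)/2 = 1.121563
  f(c_5) = f(1.121563) = 0.010281
  f(a) × f(c) < 0, new interval: [1.063750, 1.121563]

After 5 iteration(s), the approximation is c_5 = 1.121563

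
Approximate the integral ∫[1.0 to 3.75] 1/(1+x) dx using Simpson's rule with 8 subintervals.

f(x) = 1/(1+x)
a = 1.0, b = 3.75, n = 8
h = (b - a)/n = 0.343750

Simpson's rule: (h/3)[f(x₀) + 4f(x₁) + 2f(x₂) + ... + f(xₙ)]

x_0 = 1.0000, f(x_0) = 0.500000, coefficient = 1
x_1 = 1.3438, f(x_1) = 0.426667, coefficient = 4
x_2 = 1.6875, f(x_2) = 0.372093, coefficient = 2
x_3 = 2.0312, f(x_3) = 0.329897, coefficient = 4
x_4 = 2.3750, f(x_4) = 0.296296, coefficient = 2
x_5 = 2.7188, f(x_5) = 0.268908, coefficient = 4
x_6 = 3.0625, f(x_6) = 0.246154, coefficient = 2
x_7 = 3.4062, f(x_7) = 0.226950, coefficient = 4
x_8 = 3.7500, f(x_8) = 0.210526, coefficient = 1

I ≈ (0.343750/3) × 7.549299 = 0.865024
Exact value: 0.864997
Error: 0.000026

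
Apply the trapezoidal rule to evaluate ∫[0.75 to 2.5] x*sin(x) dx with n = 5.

f(x) = x*sin(x)
a = 0.75, b = 2.5, n = 5
h = (b - a)/n = 0.350000

Trapezoidal rule: (h/2)[f(x₀) + 2f(x₁) + 2f(x₂) + ... + f(xₙ)]

x_0 = 0.7500, f(x_0) = 0.511229, coefficient = 1
x_1 = 1.1000, f(x_1) = 0.980328, coefficient = 2
x_2 = 1.4500, f(x_2) = 1.439434, coefficient = 2
x_3 = 1.8000, f(x_3) = 1.752926, coefficient = 2
x_4 = 2.1500, f(x_4) = 1.799332, coefficient = 2
x_5 = 2.5000, f(x_5) = 1.496180, coefficient = 1

I ≈ (0.350000/2) × 13.951450 = 2.441504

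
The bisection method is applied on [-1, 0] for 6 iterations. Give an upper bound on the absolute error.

Bisection error bound: |error| ≤ (b-a)/2^n
|error| ≤ (0 - (-1))/2^6 = 1/2^6
|error| ≤ 0.0156250000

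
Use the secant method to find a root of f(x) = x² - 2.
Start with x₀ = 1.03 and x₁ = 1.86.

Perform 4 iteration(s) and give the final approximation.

f(x) = x² - 2
x₀ = 1.03, x₁ = 1.86

Secant formula: x_{n+1} = x_n - f(x_n)(x_n - x_{n-1})/(f(x_n) - f(x_{n-1}))

Iteration 1:
  f(1.030000) = -0.939100
  f(1.860000) = 1.459600
  x_2 = 1.860000 - 1.459600×(1.860000 - 1.030000)/(1.459600 - (-0.939100))
       = 1.354948
Iteration 2:
  f(1.860000) = 1.459600
  f(1.354948) = -0.164116
  x_3 = 1.354948 - (-0.164116)×(1.354948 - 1.860000)/(-0.164116 - 1.459600)
       = 1.405996
Iteration 3:
  f(1.354948) = -0.164116
  f(1.405996) = -0.023176
  x_4 = 1.405996 - (-0.023176)×(1.405996 - 1.354948)/(-0.023176 - (-0.164116))
       = 1.414390
Iteration 4:
  f(1.405996) = -0.023176
  f(1.414390) = 0.000499
  x_5 = 1.414390 - 0.000499×(1.414390 - 1.405996)/(0.000499 - (-0.023176))
       = 1.414213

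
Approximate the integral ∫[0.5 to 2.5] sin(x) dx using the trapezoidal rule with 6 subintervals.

f(x) = sin(x)
a = 0.5, b = 2.5, n = 6
h = (b - a)/n = 0.333333

Trapezoidal rule: (h/2)[f(x₀) + 2f(x₁) + 2f(x₂) + ... + f(xₙ)]

x_0 = 0.5000, f(x_0) = 0.479426, coefficient = 1
x_1 = 0.8333, f(x_1) = 0.740177, coefficient = 2
x_2 = 1.1667, f(x_2) = 0.919445, coefficient = 2
x_3 = 1.5000, f(x_3) = 0.997495, coefficient = 2
x_4 = 1.8333, f(x_4) = 0.965735, coefficient = 2
x_5 = 2.1667, f(x_5) = 0.827660, coefficient = 2
x_6 = 2.5000, f(x_6) = 0.598472, coefficient = 1

I ≈ (0.333333/2) × 9.978921 = 1.663154
Exact value: 1.678726
Error: 0.015573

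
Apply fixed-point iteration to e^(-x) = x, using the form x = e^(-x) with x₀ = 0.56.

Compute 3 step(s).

Equation: e^(-x) = x
Fixed-point form: x = e^(-x)
x₀ = 0.56

x_1 = g(0.560000) = 0.571209
x_2 = g(0.571209) = 0.564842
x_3 = g(0.564842) = 0.568450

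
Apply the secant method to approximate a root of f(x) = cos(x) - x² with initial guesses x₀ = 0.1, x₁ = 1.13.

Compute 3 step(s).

f(x) = cos(x) - x²
x₀ = 0.1, x₁ = 1.13

Secant formula: x_{n+1} = x_n - f(x_n)(x_n - x_{n-1})/(f(x_n) - f(x_{n-1}))

Iteration 1:
  f(0.100000) = 0.985004
  f(1.130000) = -0.850240
  x_2 = 1.130000 - (-0.850240)×(1.130000 - 0.100000)/(-0.850240 - 0.985004)
       = 0.652817
Iteration 2:
  f(1.130000) = -0.850240
  f(0.652817) = 0.368206
  x_3 = 0.652817 - 0.368206×(0.652817 - 1.130000)/(0.368206 - (-0.850240))
       = 0.797018
Iteration 3:
  f(0.652817) = 0.368206
  f(0.797018) = 0.063604
  x_4 = 0.797018 - 0.063604×(0.797018 - 0.652817)/(0.063604 - 0.368206)
       = 0.827129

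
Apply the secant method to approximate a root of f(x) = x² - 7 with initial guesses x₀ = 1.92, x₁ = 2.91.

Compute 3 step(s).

f(x) = x² - 7
x₀ = 1.92, x₁ = 2.91

Secant formula: x_{n+1} = x_n - f(x_n)(x_n - x_{n-1})/(f(x_n) - f(x_{n-1}))

Iteration 1:
  f(1.920000) = -3.313600
  f(2.910000) = 1.468100
  x_2 = 2.910000 - 1.468100×(2.910000 - 1.920000)/(1.468100 - (-3.313600))
       = 2.606046
Iteration 2:
  f(2.910000) = 1.468100
  f(2.606046) = -0.208527
  x_3 = 2.606046 - (-0.208527)×(2.606046 - 2.910000)/(-0.208527 - 1.468100)
       = 2.643849
Iteration 3:
  f(2.606046) = -0.208527
  f(2.643849) = -0.010061
  x_4 = 2.643849 - (-0.010061)×(2.643849 - 2.606046)/(-0.010061 - (-0.208527))
       = 2.645766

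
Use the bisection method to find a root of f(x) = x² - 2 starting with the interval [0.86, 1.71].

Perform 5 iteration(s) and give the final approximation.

f(x) = x² - 2
Initial interval: [0.86, 1.71]

Iteration 1:
  c_1 = (0.860000 + 1.710000)/2 = 1.285000
  f(c_1) = f(1.285000) = -0.348775
  f(a) × f(c) ≥ 0, new interval: [1.285000, 1.710000]
Iteration 2:
  c_2 = (1.285000 + 1.710000)/2 = 1.497500
  f(c_2) = f(1.497500) = 0.242506
  f(a) × f(c) < 0, new interval: [1.285000, 1.497500]
Iteration 3:
  c_3 = (1.285000 + 1.497500)/2 = 1.391250
  f(c_3) = f(1.391250) = -0.064423
  f(a) × f(c) ≥ 0, new interval: [1.391250, 1.497500]
Iteration 4:
  c_4 = (1.391250 + 1.497500)/2 = 1.444375
  f(c_4) = f(1.444375) = 0.086219
  f(a) × f(c) < 0, new interval: [1.391250, 1.444375]
Iteration 5:
  c_5 = (1.391250 + 1.444375)/2 = 1.417812
  f(c_5) = f(1.417812) = 0.010192
  f(a) × f(c) < 0, new interval: [1.391250, 1.417812]

After 5 iteration(s), the approximation is c_5 = 1.417812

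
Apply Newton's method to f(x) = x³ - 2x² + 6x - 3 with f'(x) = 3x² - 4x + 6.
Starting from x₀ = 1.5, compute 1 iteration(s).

f(x) = x³ - 2x² + 6x - 3
f'(x) = 3x² - 4x + 6
x₀ = 1.5

Newton-Raphson formula: x_{n+1} = x_n - f(x_n)/f'(x_n)

Iteration 1:
  f(1.500000) = 4.875000
  f'(1.500000) = 6.750000
  x_1 = 1.500000 - 4.875000/6.750000 = 0.777778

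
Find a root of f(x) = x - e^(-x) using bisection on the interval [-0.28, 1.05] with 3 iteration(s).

f(x) = x - e^(-x)
Initial interval: [-0.28, 1.05]

Iteration 1:
  c_1 = (-0.280000 + 1.050000)/2 = 0.385000
  f(c_1) = f(0.385000) = -0.295451
  f(a) × f(c) ≥ 0, new interval: [0.385000, 1.050000]
Iteration 2:
  c_2 = (0.385000 + 1.050000)/2 = 0.717500
  f(c_2) = f(0.717500) = 0.229529
  f(a) × f(c) < 0, new interval: [0.385000, 0.717500]
Iteration 3:
  c_3 = (0.385000 + 0.717500)/2 = 0.551250
  f(c_3) = f(0.551250) = -0.024979
  f(a) × f(c) ≥ 0, new interval: [0.551250, 0.717500]

After 3 iteration(s), the approximation is c_3 = 0.551250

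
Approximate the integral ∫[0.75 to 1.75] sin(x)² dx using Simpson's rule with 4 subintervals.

f(x) = sin(x)²
a = 0.75, b = 1.75, n = 4
h = (b - a)/n = 0.250000

Simpson's rule: (h/3)[f(x₀) + 4f(x₁) + 2f(x₂) + ... + f(xₙ)]

x_0 = 0.7500, f(x_0) = 0.464631, coefficient = 1
x_1 = 1.0000, f(x_1) = 0.708073, coefficient = 4
x_2 = 1.2500, f(x_2) = 0.900572, coefficient = 2
x_3 = 1.5000, f(x_3) = 0.994996, coefficient = 4
x_4 = 1.7500, f(x_4) = 0.968228, coefficient = 1

I ≈ (0.250000/3) × 10.046282 = 0.837190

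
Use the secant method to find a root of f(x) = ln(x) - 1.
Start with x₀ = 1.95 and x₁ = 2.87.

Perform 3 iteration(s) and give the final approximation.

f(x) = ln(x) - 1
x₀ = 1.95, x₁ = 2.87

Secant formula: x_{n+1} = x_n - f(x_n)(x_n - x_{n-1})/(f(x_n) - f(x_{n-1}))

Iteration 1:
  f(1.950000) = -0.332171
  f(2.870000) = 0.054312
  x_2 = 2.870000 - 0.054312×(2.870000 - 1.950000)/(0.054312 - (-0.332171))
       = 2.740713
Iteration 2:
  f(2.870000) = 0.054312
  f(2.740713) = 0.008218
  x_3 = 2.740713 - 0.008218×(2.740713 - 2.870000)/(0.008218 - 0.054312)
       = 2.717662
Iteration 3:
  f(2.740713) = 0.008218
  f(2.717662) = -0.000228
  x_4 = 2.717662 - (-0.000228)×(2.717662 - 2.740713)/(-0.000228 - 0.008218)
       = 2.718284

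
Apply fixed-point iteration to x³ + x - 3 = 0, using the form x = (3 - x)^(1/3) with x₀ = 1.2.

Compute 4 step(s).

Equation: x³ + x - 3 = 0
Fixed-point form: x = (3 - x)^(1/3)
x₀ = 1.2

x_1 = g(1.200000) = 1.216440
x_2 = g(1.216440) = 1.212726
x_3 = g(1.212726) = 1.213567
x_4 = g(1.213567) = 1.213377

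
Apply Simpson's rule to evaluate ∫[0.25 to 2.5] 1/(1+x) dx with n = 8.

f(x) = 1/(1+x)
a = 0.25, b = 2.5, n = 8
h = (b - a)/n = 0.281250

Simpson's rule: (h/3)[f(x₀) + 4f(x₁) + 2f(x₂) + ... + f(xₙ)]

x_0 = 0.2500, f(x_0) = 0.800000, coefficient = 1
x_1 = 0.5312, f(x_1) = 0.653061, coefficient = 4
x_2 = 0.8125, f(x_2) = 0.551724, coefficient = 2
x_3 = 1.0938, f(x_3) = 0.477612, coefficient = 4
x_4 = 1.3750, f(x_4) = 0.421053, coefficient = 2
x_5 = 1.6562, f(x_5) = 0.376471, coefficient = 4
x_6 = 1.9375, f(x_6) = 0.340426, coefficient = 2
x_7 = 2.2188, f(x_7) = 0.310680, coefficient = 4
x_8 = 2.5000, f(x_8) = 0.285714, coefficient = 1

I ≈ (0.281250/3) × 10.983412 = 1.029695
Exact value: 1.029619
Error: 0.000075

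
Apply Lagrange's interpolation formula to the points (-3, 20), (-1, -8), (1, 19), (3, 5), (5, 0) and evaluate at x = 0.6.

Lagrange interpolation formula:
P(x) = Σ yᵢ × Lᵢ(x)
where Lᵢ(x) = Π_{j≠i} (x - xⱼ)/(xᵢ - xⱼ)

L_0(0.6) = (0.6 - (-1))/(-3 - (-1)) × (0.6 - 1)/(-3 - 1) × (0.6 - 3)/(-3 - 3) × (0.6 - 5)/(-3 - 5) = -0.017600
L_1(0.6) = (0.6 - (-3))/(-1 - (-3)) × (0.6 - 1)/(-1 - 1) × (0.6 - 3)/(-1 - 3) × (0.6 - 5)/(-1 - 5) = 0.158400
L_2(0.6) = (0.6 - (-3))/(1 - (-3)) × (0.6 - (-1))/(1 - (-1)) × (0.6 - 3)/(1 - 3) × (0.6 - 5)/(1 - 5) = 0.950400
L_3(0.6) = (0.6 - (-3))/(3 - (-3)) × (0.6 - (-1))/(3 - (-1)) × (0.6 - 1)/(3 - 1) × (0.6 - 5)/(3 - 5) = -0.105600
L_4(0.6) = (0.6 - (-3))/(5 - (-3)) × (0.6 - (-1))/(5 - (-1)) × (0.6 - 1)/(5 - 1) × (0.6 - 3)/(5 - 3) = 0.014400

P(0.6) = 20×L_0(0.6) + (-8)×L_1(0.6) + 19×L_2(0.6) + 5×L_3(0.6) + 0×L_4(0.6)
P(0.6) = 15.910400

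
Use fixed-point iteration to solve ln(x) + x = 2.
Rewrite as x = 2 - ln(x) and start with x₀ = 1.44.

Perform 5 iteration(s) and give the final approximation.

Equation: ln(x) + x = 2
Fixed-point form: x = 2 - ln(x)
x₀ = 1.44

x_1 = g(1.440000) = 1.635357
x_2 = g(1.635357) = 1.508139
x_3 = g(1.508139) = 1.589124
x_4 = g(1.589124) = 1.536817
x_5 = g(1.536817) = 1.570286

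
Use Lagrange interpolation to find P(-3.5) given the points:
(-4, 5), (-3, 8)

Lagrange interpolation formula:
P(x) = Σ yᵢ × Lᵢ(x)
where Lᵢ(x) = Π_{j≠i} (x - xⱼ)/(xᵢ - xⱼ)

L_0(-3.5) = (-3.5 - (-3))/(-4 - (-3)) = 0.500000
L_1(-3.5) = (-3.5 - (-4))/(-3 - (-4)) = 0.500000

P(-3.5) = 5×L_0(-3.5) + 8×L_1(-3.5)
P(-3.5) = 6.500000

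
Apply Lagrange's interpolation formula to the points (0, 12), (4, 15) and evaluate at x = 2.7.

Lagrange interpolation formula:
P(x) = Σ yᵢ × Lᵢ(x)
where Lᵢ(x) = Π_{j≠i} (x - xⱼ)/(xᵢ - xⱼ)

L_0(2.7) = (2.7 - 4)/(0 - 4) = 0.325000
L_1(2.7) = (2.7 - 0)/(4 - 0) = 0.675000

P(2.7) = 12×L_0(2.7) + 15×L_1(2.7)
P(2.7) = 14.025000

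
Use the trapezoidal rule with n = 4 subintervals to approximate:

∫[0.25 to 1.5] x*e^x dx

f(x) = x*e^x
a = 0.25, b = 1.5, n = 4
h = (b - a)/n = 0.312500

Trapezoidal rule: (h/2)[f(x₀) + 2f(x₁) + 2f(x₂) + ... + f(xₙ)]

x_0 = 0.2500, f(x_0) = 0.321006, coefficient = 1
x_1 = 0.5625, f(x_1) = 0.987218, coefficient = 2
x_2 = 0.8750, f(x_2) = 2.099016, coefficient = 2
x_3 = 1.1875, f(x_3) = 3.893663, coefficient = 2
x_4 = 1.5000, f(x_4) = 6.722534, coefficient = 1

I ≈ (0.312500/2) × 21.003333 = 3.281771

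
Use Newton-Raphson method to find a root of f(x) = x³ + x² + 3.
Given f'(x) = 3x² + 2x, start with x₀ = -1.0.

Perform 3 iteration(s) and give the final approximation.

f(x) = x³ + x² + 3
f'(x) = 3x² + 2x
x₀ = -1.0

Newton-Raphson formula: x_{n+1} = x_n - f(x_n)/f'(x_n)

Iteration 1:
  f(-1.000000) = 3.000000
  f'(-1.000000) = 1.000000
  x_1 = -1.000000 - 3.000000/1.000000 = -4.000000
Iteration 2:
  f(-4.000000) = -45.000000
  f'(-4.000000) = 40.000000
  x_2 = -4.000000 - (-45.000000)/40.000000 = -2.875000
Iteration 3:
  f(-2.875000) = -12.498047
  f'(-2.875000) = 19.046875
  x_3 = -2.875000 - (-12.498047)/19.046875 = -2.218827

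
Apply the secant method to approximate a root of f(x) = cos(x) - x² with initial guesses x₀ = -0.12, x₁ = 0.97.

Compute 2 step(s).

f(x) = cos(x) - x²
x₀ = -0.12, x₁ = 0.97

Secant formula: x_{n+1} = x_n - f(x_n)(x_n - x_{n-1})/(f(x_n) - f(x_{n-1}))

Iteration 1:
  f(-0.120000) = 0.978409
  f(0.970000) = -0.375600
  x_2 = 0.970000 - (-0.375600)×(0.970000 - (-0.120000))/(-0.375600 - 0.978409)
       = 0.667635
Iteration 2:
  f(0.970000) = -0.375600
  f(0.667635) = 0.339551
  x_3 = 0.667635 - 0.339551×(0.667635 - 0.970000)/(0.339551 - (-0.375600))
       = 0.811197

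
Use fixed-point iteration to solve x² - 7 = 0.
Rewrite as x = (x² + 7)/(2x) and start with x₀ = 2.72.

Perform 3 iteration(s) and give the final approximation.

Equation: x² - 7 = 0
Fixed-point form: x = (x² + 7)/(2x)
x₀ = 2.72

x_1 = g(2.720000) = 2.646765
x_2 = g(2.646765) = 2.645752
x_3 = g(2.645752) = 2.645751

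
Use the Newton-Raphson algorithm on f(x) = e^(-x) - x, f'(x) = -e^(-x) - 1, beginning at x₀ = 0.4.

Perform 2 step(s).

f(x) = e^(-x) - x
f'(x) = -e^(-x) - 1
x₀ = 0.4

Newton-Raphson formula: x_{n+1} = x_n - f(x_n)/f'(x_n)

Iteration 1:
  f(0.400000) = 0.270320
  f'(0.400000) = -1.670320
  x_1 = 0.400000 - 0.270320/(-1.670320) = 0.561837
Iteration 2:
  f(0.561837) = 0.008323
  f'(0.561837) = -1.570161
  x_2 = 0.561837 - 0.008323/(-1.570161) = 0.567138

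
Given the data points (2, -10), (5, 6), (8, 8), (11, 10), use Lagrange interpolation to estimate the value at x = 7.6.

Lagrange interpolation formula:
P(x) = Σ yᵢ × Lᵢ(x)
where Lᵢ(x) = Π_{j≠i} (x - xⱼ)/(xᵢ - xⱼ)

L_0(7.6) = (7.6 - 5)/(2 - 5) × (7.6 - 8)/(2 - 8) × (7.6 - 11)/(2 - 11) = -0.021827
L_1(7.6) = (7.6 - 2)/(5 - 2) × (7.6 - 8)/(5 - 8) × (7.6 - 11)/(5 - 11) = 0.141037
L_2(7.6) = (7.6 - 2)/(8 - 2) × (7.6 - 5)/(8 - 5) × (7.6 - 11)/(8 - 11) = 0.916741
L_3(7.6) = (7.6 - 2)/(11 - 2) × (7.6 - 5)/(11 - 5) × (7.6 - 8)/(11 - 8) = -0.035951

P(7.6) = (-10)×L_0(7.6) + 6×L_1(7.6) + 8×L_2(7.6) + 10×L_3(7.6)
P(7.6) = 8.038914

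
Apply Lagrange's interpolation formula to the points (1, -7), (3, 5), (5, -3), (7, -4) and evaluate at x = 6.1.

Lagrange interpolation formula:
P(x) = Σ yᵢ × Lᵢ(x)
where Lᵢ(x) = Π_{j≠i} (x - xⱼ)/(xᵢ - xⱼ)

L_0(6.1) = (6.1 - 3)/(1 - 3) × (6.1 - 5)/(1 - 5) × (6.1 - 7)/(1 - 7) = 0.063937
L_1(6.1) = (6.1 - 1)/(3 - 1) × (6.1 - 5)/(3 - 5) × (6.1 - 7)/(3 - 7) = -0.315562
L_2(6.1) = (6.1 - 1)/(5 - 1) × (6.1 - 3)/(5 - 3) × (6.1 - 7)/(5 - 7) = 0.889313
L_3(6.1) = (6.1 - 1)/(7 - 1) × (6.1 - 3)/(7 - 3) × (6.1 - 5)/(7 - 5) = 0.362312

P(6.1) = (-7)×L_0(6.1) + 5×L_1(6.1) + (-3)×L_2(6.1) + (-4)×L_3(6.1)
P(6.1) = -6.142563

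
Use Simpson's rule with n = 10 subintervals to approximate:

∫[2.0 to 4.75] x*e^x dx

f(x) = x*e^x
a = 2.0, b = 4.75, n = 10
h = (b - a)/n = 0.275000

Simpson's rule: (h/3)[f(x₀) + 4f(x₁) + 2f(x₂) + ... + f(xₙ)]

x_0 = 2.0000, f(x_0) = 14.778112, coefficient = 1
x_1 = 2.2750, f(x_1) = 22.131016, coefficient = 4
x_2 = 2.5500, f(x_2) = 32.658115, coefficient = 2
x_3 = 2.8250, f(x_3) = 47.632170, coefficient = 4
x_4 = 3.1000, f(x_4) = 68.813649, coefficient = 2
x_5 = 3.3750, f(x_5) = 98.631958, coefficient = 4
x_6 = 3.6500, f(x_6) = 140.432531, coefficient = 2
x_7 = 3.9250, f(x_7) = 198.813331, coefficient = 4
x_8 = 4.2000, f(x_8) = 280.082590, coefficient = 2
x_9 = 4.4750, f(x_9) = 392.880837, coefficient = 4
x_10 = 4.7500, f(x_10) = 549.025352, coefficient = 1

I ≈ (0.275000/3) × 4648.134479 = 426.078994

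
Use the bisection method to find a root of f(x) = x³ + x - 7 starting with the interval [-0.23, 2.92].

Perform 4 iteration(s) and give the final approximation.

f(x) = x³ + x - 7
Initial interval: [-0.23, 2.92]

Iteration 1:
  c_1 = (-0.230000 + 2.920000)/2 = 1.345000
  f(c_1) = f(1.345000) = -3.221861
  f(a) × f(c) ≥ 0, new interval: [1.345000, 2.920000]
Iteration 2:
  c_2 = (1.345000 + 2.920000)/2 = 2.132500
  f(c_2) = f(2.132500) = 4.830164
  f(a) × f(c) < 0, new interval: [1.345000, 2.132500]
Iteration 3:
  c_3 = (1.345000 + 2.132500)/2 = 1.738750
  f(c_3) = f(1.738750) = -0.004571
  f(a) × f(c) ≥ 0, new interval: [1.738750, 2.132500]
Iteration 4:
  c_4 = (1.738750 + 2.132500)/2 = 1.935625
  f(c_4) = f(1.935625) = 2.187723
  f(a) × f(c) < 0, new interval: [1.738750, 1.935625]

After 4 iteration(s), the approximation is c_4 = 1.935625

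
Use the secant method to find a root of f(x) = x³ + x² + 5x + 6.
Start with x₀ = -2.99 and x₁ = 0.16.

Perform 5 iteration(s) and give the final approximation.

f(x) = x³ + x² + 5x + 6
x₀ = -2.99, x₁ = 0.16

Secant formula: x_{n+1} = x_n - f(x_n)(x_n - x_{n-1})/(f(x_n) - f(x_{n-1}))

Iteration 1:
  f(-2.990000) = -26.740799
  f(0.160000) = 6.829696
  x_2 = 0.160000 - 6.829696×(0.160000 - (-2.990000))/(6.829696 - (-26.740799))
       = -0.480847
Iteration 2:
  f(0.160000) = 6.829696
  f(-0.480847) = 3.715802
  x_3 = -0.480847 - 3.715802×(-0.480847 - 0.160000)/(3.715802 - 6.829696)
       = -1.245567
Iteration 3:
  f(-0.480847) = 3.715802
  f(-1.245567) = -0.608820
  x_4 = -1.245567 - (-0.608820)×(-1.245567 - (-0.480847))/(-0.608820 - 3.715802)
       = -1.137910
Iteration 4:
  f(-1.245567) = -0.608820
  f(-1.137910) = 0.131878
  x_5 = -1.137910 - 0.131878×(-1.137910 - (-1.245567))/(0.131878 - (-0.608820))
       = -1.157078
Iteration 5:
  f(-1.137910) = 0.131878
  f(-1.157078) = 0.004309
  x_6 = -1.157078 - 0.004309×(-1.157078 - (-1.137910))/(0.004309 - 0.131878)
       = -1.157726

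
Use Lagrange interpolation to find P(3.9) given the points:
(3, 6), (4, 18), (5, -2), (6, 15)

Lagrange interpolation formula:
P(x) = Σ yᵢ × Lᵢ(x)
where Lᵢ(x) = Π_{j≠i} (x - xⱼ)/(xᵢ - xⱼ)

L_0(3.9) = (3.9 - 4)/(3 - 4) × (3.9 - 5)/(3 - 5) × (3.9 - 6)/(3 - 6) = 0.038500
L_1(3.9) = (3.9 - 3)/(4 - 3) × (3.9 - 5)/(4 - 5) × (3.9 - 6)/(4 - 6) = 1.039500
L_2(3.9) = (3.9 - 3)/(5 - 3) × (3.9 - 4)/(5 - 4) × (3.9 - 6)/(5 - 6) = -0.094500
L_3(3.9) = (3.9 - 3)/(6 - 3) × (3.9 - 4)/(6 - 4) × (3.9 - 5)/(6 - 5) = 0.016500

P(3.9) = 6×L_0(3.9) + 18×L_1(3.9) + (-2)×L_2(3.9) + 15×L_3(3.9)
P(3.9) = 19.378500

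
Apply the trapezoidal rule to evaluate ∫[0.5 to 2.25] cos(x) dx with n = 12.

f(x) = cos(x)
a = 0.5, b = 2.25, n = 12
h = (b - a)/n = 0.145833

Trapezoidal rule: (h/2)[f(x₀) + 2f(x₁) + 2f(x₂) + ... + f(xₙ)]

x_0 = 0.5000, f(x_0) = 0.877583, coefficient = 1
x_1 = 0.6458, f(x_1) = 0.798598, coefficient = 2
x_2 = 0.7917, f(x_2) = 0.702660, coefficient = 2
x_3 = 0.9375, f(x_3) = 0.591805, coefficient = 2
x_4 = 1.0833, f(x_4) = 0.468386, coefficient = 2
x_5 = 1.2292, f(x_5) = 0.335023, coefficient = 2
x_6 = 1.3750, f(x_6) = 0.194548, coefficient = 2
x_7 = 1.5208, f(x_7) = 0.049942, coefficient = 2
x_8 = 1.6667, f(x_8) = -0.095724, coefficient = 2
x_9 = 1.8125, f(x_9) = -0.239357, coefficient = 2
x_10 = 1.9583, f(x_10) = -0.377909, coefficient = 2
x_11 = 2.1042, f(x_11) = -0.508438, coefficient = 2
x_12 = 2.2500, f(x_12) = -0.628174, coefficient = 1

I ≈ (0.145833/2) × 4.088478 = 0.298118
Exact value: 0.298648
Error: 0.000529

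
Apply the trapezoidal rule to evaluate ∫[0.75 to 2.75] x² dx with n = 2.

f(x) = x²
a = 0.75, b = 2.75, n = 2
h = (b - a)/n = 1.000000

Trapezoidal rule: (h/2)[f(x₀) + 2f(x₁) + 2f(x₂) + ... + f(xₙ)]

x_0 = 0.7500, f(x_0) = 0.562500, coefficient = 1
x_1 = 1.7500, f(x_1) = 3.062500, coefficient = 2
x_2 = 2.7500, f(x_2) = 7.562500, coefficient = 1

I ≈ (1.000000/2) × 14.250000 = 7.125000
Exact value: 6.791667
Error: 0.333333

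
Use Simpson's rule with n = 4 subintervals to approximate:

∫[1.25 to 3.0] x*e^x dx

f(x) = x*e^x
a = 1.25, b = 3.0, n = 4
h = (b - a)/n = 0.437500

Simpson's rule: (h/3)[f(x₀) + 4f(x₁) + 2f(x₂) + ... + f(xₙ)]

x_0 = 1.2500, f(x_0) = 4.362929, coefficient = 1
x_1 = 1.6875, f(x_1) = 9.122539, coefficient = 4
x_2 = 2.1250, f(x_2) = 17.792407, coefficient = 2
x_3 = 2.5625, f(x_3) = 33.231006, coefficient = 4
x_4 = 3.0000, f(x_4) = 60.256611, coefficient = 1

I ≈ (0.437500/3) × 269.618532 = 39.319369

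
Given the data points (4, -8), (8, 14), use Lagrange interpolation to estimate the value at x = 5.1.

Lagrange interpolation formula:
P(x) = Σ yᵢ × Lᵢ(x)
where Lᵢ(x) = Π_{j≠i} (x - xⱼ)/(xᵢ - xⱼ)

L_0(5.1) = (5.1 - 8)/(4 - 8) = 0.725000
L_1(5.1) = (5.1 - 4)/(8 - 4) = 0.275000

P(5.1) = (-8)×L_0(5.1) + 14×L_1(5.1)
P(5.1) = -1.950000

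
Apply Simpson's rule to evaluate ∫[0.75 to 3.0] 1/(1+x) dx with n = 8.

f(x) = 1/(1+x)
a = 0.75, b = 3.0, n = 8
h = (b - a)/n = 0.281250

Simpson's rule: (h/3)[f(x₀) + 4f(x₁) + 2f(x₂) + ... + f(xₙ)]

x_0 = 0.7500, f(x_0) = 0.571429, coefficient = 1
x_1 = 1.0312, f(x_1) = 0.492308, coefficient = 4
x_2 = 1.3125, f(x_2) = 0.432432, coefficient = 2
x_3 = 1.5938, f(x_3) = 0.385542, coefficient = 4
x_4 = 1.8750, f(x_4) = 0.347826, coefficient = 2
x_5 = 2.1562, f(x_5) = 0.316832, coefficient = 4
x_6 = 2.4375, f(x_6) = 0.290909, coefficient = 2
x_7 = 2.7188, f(x_7) = 0.268908, coefficient = 4
x_8 = 3.0000, f(x_8) = 0.250000, coefficient = 1

I ≈ (0.281250/3) × 8.818120 = 0.826699
Exact value: 0.826679
Error: 0.000020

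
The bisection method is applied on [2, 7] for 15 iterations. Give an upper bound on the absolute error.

Bisection error bound: |error| ≤ (b-a)/2^n
|error| ≤ (7 - 2)/2^15 = 5/2^15
|error| ≤ 0.0001525879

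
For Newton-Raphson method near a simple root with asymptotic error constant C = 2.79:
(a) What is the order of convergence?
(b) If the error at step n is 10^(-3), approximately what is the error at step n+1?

(a) Newton-Raphson has quadratic (order 2) convergence near simple roots.
    This means |e_{n+1}| ≈ C|e_n|².

(b) With |e_n| = 10^(-3) and C = 2.79:
    |e_{n+1}| ≈ 2.79 × (10^(-3))² = 2.79 × 10^(-6)

(a) 2 (quadratic); (b) |e_{n+1}| ≈ 2.790e-06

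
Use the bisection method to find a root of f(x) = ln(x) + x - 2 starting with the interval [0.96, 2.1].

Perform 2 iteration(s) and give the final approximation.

f(x) = ln(x) + x - 2
Initial interval: [0.96, 2.1]

Iteration 1:
  c_1 = (0.960000 + 2.100000)/2 = 1.530000
  f(c_1) = f(1.530000) = -0.044732
  f(a) × f(c) ≥ 0, new interval: [1.530000, 2.100000]
Iteration 2:
  c_2 = (1.530000 + 2.100000)/2 = 1.815000
  f(c_2) = f(1.815000) = 0.411085
  f(a) × f(c) < 0, new interval: [1.530000, 1.815000]

After 2 iteration(s), the approximation is c_2 = 1.815000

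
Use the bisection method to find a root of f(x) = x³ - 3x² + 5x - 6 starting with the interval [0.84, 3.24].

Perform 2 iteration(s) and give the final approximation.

f(x) = x³ - 3x² + 5x - 6
Initial interval: [0.84, 3.24]

Iteration 1:
  c_1 = (0.840000 + 3.240000)/2 = 2.040000
  f(c_1) = f(2.040000) = 0.204864
  f(a) × f(c) < 0, new interval: [0.840000, 2.040000]
Iteration 2:
  c_2 = (0.840000 + 2.040000)/2 = 1.440000
  f(c_2) = f(1.440000) = -2.034816
  f(a) × f(c) ≥ 0, new interval: [1.440000, 2.040000]

After 2 iteration(s), the approximation is c_2 = 1.440000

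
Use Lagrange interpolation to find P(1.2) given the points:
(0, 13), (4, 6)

Lagrange interpolation formula:
P(x) = Σ yᵢ × Lᵢ(x)
where Lᵢ(x) = Π_{j≠i} (x - xⱼ)/(xᵢ - xⱼ)

L_0(1.2) = (1.2 - 4)/(0 - 4) = 0.700000
L_1(1.2) = (1.2 - 0)/(4 - 0) = 0.300000

P(1.2) = 13×L_0(1.2) + 6×L_1(1.2)
P(1.2) = 10.900000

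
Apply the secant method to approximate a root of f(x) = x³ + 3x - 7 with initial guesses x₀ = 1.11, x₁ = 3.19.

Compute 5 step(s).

f(x) = x³ + 3x - 7
x₀ = 1.11, x₁ = 3.19

Secant formula: x_{n+1} = x_n - f(x_n)(x_n - x_{n-1})/(f(x_n) - f(x_{n-1}))

Iteration 1:
  f(1.110000) = -2.302369
  f(3.190000) = 35.031759
  x_2 = 3.190000 - 35.031759×(3.190000 - 1.110000)/(35.031759 - (-2.302369))
       = 1.238272
Iteration 2:
  f(3.190000) = 35.031759
  f(1.238272) = -1.386519
  x_3 = 1.238272 - (-1.386519)×(1.238272 - 3.190000)/(-1.386519 - 35.031759)
       = 1.312578
Iteration 3:
  f(1.238272) = -1.386519
  f(1.312578) = -0.800873
  x_4 = 1.312578 - (-0.800873)×(1.312578 - 1.238272)/(-0.800873 - (-1.386519))
       = 1.414193
Iteration 4:
  f(1.312578) = -0.800873
  f(1.414193) = 0.070879
  x_5 = 1.414193 - 0.070879×(1.414193 - 1.312578)/(0.070879 - (-0.800873))
       = 1.405931
Iteration 5:
  f(1.414193) = 0.070879
  f(1.405931) = -0.003187
  x_6 = 1.405931 - (-0.003187)×(1.405931 - 1.414193)/(-0.003187 - 0.070879)
       = 1.406286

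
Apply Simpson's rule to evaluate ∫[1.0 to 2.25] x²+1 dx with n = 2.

f(x) = x²+1
a = 1.0, b = 2.25, n = 2
h = (b - a)/n = 0.625000

Simpson's rule: (h/3)[f(x₀) + 4f(x₁) + 2f(x₂) + ... + f(xₙ)]

x_0 = 1.0000, f(x_0) = 2.000000, coefficient = 1
x_1 = 1.6250, f(x_1) = 3.640625, coefficient = 4
x_2 = 2.2500, f(x_2) = 6.062500, coefficient = 1

I ≈ (0.625000/3) × 22.625000 = 4.713542
Exact value: 4.713542
Error: 0.000000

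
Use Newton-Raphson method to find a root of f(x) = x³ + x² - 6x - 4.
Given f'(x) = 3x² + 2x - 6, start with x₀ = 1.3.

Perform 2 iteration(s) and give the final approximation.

f(x) = x³ + x² - 6x - 4
f'(x) = 3x² + 2x - 6
x₀ = 1.3

Newton-Raphson formula: x_{n+1} = x_n - f(x_n)/f'(x_n)

Iteration 1:
  f(1.300000) = -7.913000
  f'(1.300000) = 1.670000
  x_1 = 1.300000 - (-7.913000)/1.670000 = 6.038323
Iteration 2:
  f(6.038323) = 216.396823
  f'(6.038323) = 115.460693
  x_2 = 6.038323 - 216.396823/115.460693 = 4.164120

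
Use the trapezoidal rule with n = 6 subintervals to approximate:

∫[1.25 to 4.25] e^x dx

f(x) = e^x
a = 1.25, b = 4.25, n = 6
h = (b - a)/n = 0.500000

Trapezoidal rule: (h/2)[f(x₀) + 2f(x₁) + 2f(x₂) + ... + f(xₙ)]

x_0 = 1.2500, f(x_0) = 3.490343, coefficient = 1
x_1 = 1.7500, f(x_1) = 5.754603, coefficient = 2
x_2 = 2.2500, f(x_2) = 9.487736, coefficient = 2
x_3 = 2.7500, f(x_3) = 15.642632, coefficient = 2
x_4 = 3.2500, f(x_4) = 25.790340, coefficient = 2
x_5 = 3.7500, f(x_5) = 42.521082, coefficient = 2
x_6 = 4.2500, f(x_6) = 70.105412, coefficient = 1

I ≈ (0.500000/2) × 271.988540 = 67.997135
Exact value: 66.615069
Error: 1.382066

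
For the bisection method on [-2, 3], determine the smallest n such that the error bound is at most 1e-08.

We need (b-a)/2^n ≤ 1e-08
(3 - (-2))/2^n ≤ 1e-08
5/2^n ≤ 1e-08
2^n ≥ 500000000
n ≥ log₂(500000000) = 28.90
n ≥ 29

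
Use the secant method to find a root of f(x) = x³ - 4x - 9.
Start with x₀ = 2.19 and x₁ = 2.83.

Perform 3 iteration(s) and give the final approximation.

f(x) = x³ - 4x - 9
x₀ = 2.19, x₁ = 2.83

Secant formula: x_{n+1} = x_n - f(x_n)(x_n - x_{n-1})/(f(x_n) - f(x_{n-1}))

Iteration 1:
  f(2.190000) = -7.256541
  f(2.830000) = 2.345187
  x_2 = 2.830000 - 2.345187×(2.830000 - 2.190000)/(2.345187 - (-7.256541))
       = 2.673682
Iteration 2:
  f(2.830000) = 2.345187
  f(2.673682) = -0.581705
  x_3 = 2.673682 - (-0.581705)×(2.673682 - 2.830000)/(-0.581705 - 2.345187)
       = 2.704750
Iteration 3:
  f(2.673682) = -0.581705
  f(2.704750) = -0.031941
  x_4 = 2.704750 - (-0.031941)×(2.704750 - 2.673682)/(-0.031941 - (-0.581705))
       = 2.706555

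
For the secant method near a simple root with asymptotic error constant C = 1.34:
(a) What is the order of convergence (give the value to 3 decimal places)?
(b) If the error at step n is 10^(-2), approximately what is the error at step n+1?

(a) Secant method has superlinear convergence with order φ = (1+√5)/2 ≈ 1.618.
    This means |e_{n+1}| ≈ C|e_n|^1.618.

(b) With |e_n| = 10^(-2) and C = 1.34:
    |e_{n+1}| ≈ 1.34 × (10^(-2))^1.618 = 1.34 × 10^(-3.24)

(a) ≈ 1.618 (golden ratio); (b) |e_{n+1}| ≈ 7.781e-04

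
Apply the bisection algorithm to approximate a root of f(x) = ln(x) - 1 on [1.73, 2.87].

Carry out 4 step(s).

f(x) = ln(x) - 1
Initial interval: [1.73, 2.87]

Iteration 1:
  c_1 = (1.730000 + 2.870000)/2 = 2.300000
  f(c_1) = f(2.300000) = -0.167091
  f(a) × f(c) ≥ 0, new interval: [2.300000, 2.870000]
Iteration 2:
  c_2 = (2.300000 + 2.870000)/2 = 2.585000
  f(c_2) = f(2.585000) = -0.050274
  f(a) × f(c) ≥ 0, new interval: [2.585000, 2.870000]
Iteration 3:
  c_3 = (2.585000 + 2.870000)/2 = 2.727500
  f(c_3) = f(2.727500) = 0.003385
  f(a) × f(c) < 0, new interval: [2.585000, 2.727500]
Iteration 4:
  c_4 = (2.585000 + 2.727500)/2 = 2.656250
  f(c_4) = f(2.656250) = -0.023085
  f(a) × f(c) ≥ 0, new interval: [2.656250, 2.727500]

After 4 iteration(s), the approximation is c_4 = 2.656250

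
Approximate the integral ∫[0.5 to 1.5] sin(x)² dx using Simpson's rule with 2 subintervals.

f(x) = sin(x)²
a = 0.5, b = 1.5, n = 2
h = (b - a)/n = 0.500000

Simpson's rule: (h/3)[f(x₀) + 4f(x₁) + 2f(x₂) + ... + f(xₙ)]

x_0 = 0.5000, f(x_0) = 0.229849, coefficient = 1
x_1 = 1.0000, f(x_1) = 0.708073, coefficient = 4
x_2 = 1.5000, f(x_2) = 0.994996, coefficient = 1

I ≈ (0.500000/3) × 4.057139 = 0.676190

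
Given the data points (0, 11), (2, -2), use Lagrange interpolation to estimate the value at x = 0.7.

Lagrange interpolation formula:
P(x) = Σ yᵢ × Lᵢ(x)
where Lᵢ(x) = Π_{j≠i} (x - xⱼ)/(xᵢ - xⱼ)

L_0(0.7) = (0.7 - 2)/(0 - 2) = 0.650000
L_1(0.7) = (0.7 - 0)/(2 - 0) = 0.350000

P(0.7) = 11×L_0(0.7) + (-2)×L_1(0.7)
P(0.7) = 6.450000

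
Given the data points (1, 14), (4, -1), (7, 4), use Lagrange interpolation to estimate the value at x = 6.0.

Lagrange interpolation formula:
P(x) = Σ yᵢ × Lᵢ(x)
where Lᵢ(x) = Π_{j≠i} (x - xⱼ)/(xᵢ - xⱼ)

L_0(6.0) = (6.0 - 4)/(1 - 4) × (6.0 - 7)/(1 - 7) = -0.111111
L_1(6.0) = (6.0 - 1)/(4 - 1) × (6.0 - 7)/(4 - 7) = 0.555556
L_2(6.0) = (6.0 - 1)/(7 - 1) × (6.0 - 4)/(7 - 4) = 0.555556

P(6.0) = 14×L_0(6.0) + (-1)×L_1(6.0) + 4×L_2(6.0)
P(6.0) = 0.111111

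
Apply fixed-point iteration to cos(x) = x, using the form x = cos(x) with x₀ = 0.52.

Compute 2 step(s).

Equation: cos(x) = x
Fixed-point form: x = cos(x)
x₀ = 0.52

x_1 = g(0.520000) = 0.867819
x_2 = g(0.867819) = 0.646492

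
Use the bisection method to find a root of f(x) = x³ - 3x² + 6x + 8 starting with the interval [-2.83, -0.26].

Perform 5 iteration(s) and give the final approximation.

f(x) = x³ - 3x² + 6x + 8
Initial interval: [-2.83, -0.26]

Iteration 1:
  c_1 = (-2.830000 + (-0.260000))/2 = -1.545000
  f(c_1) = f(-1.545000) = -12.119029
  f(a) × f(c) ≥ 0, new interval: [-1.545000, -0.260000]
Iteration 2:
  c_2 = (-1.545000 + (-0.260000))/2 = -0.902500
  f(c_2) = f(-0.902500) = -0.593611
  f(a) × f(c) ≥ 0, new interval: [-0.902500, -0.260000]
Iteration 3:
  c_3 = (-0.902500 + (-0.260000))/2 = -0.581250
  f(c_3) = f(-0.581250) = 3.302569
  f(a) × f(c) < 0, new interval: [-0.902500, -0.581250]
Iteration 4:
  c_4 = (-0.902500 + (-0.581250))/2 = -0.741875
  f(c_4) = f(-0.741875) = 1.489302
  f(a) × f(c) < 0, new interval: [-0.902500, -0.741875]
Iteration 5:
  c_5 = (-0.902500 + (-0.741875))/2 = -0.822188
  f(c_5) = f(-0.822188) = 0.483106
  f(a) × f(c) < 0, new interval: [-0.902500, -0.822188]

After 5 iteration(s), the approximation is c_5 = -0.822188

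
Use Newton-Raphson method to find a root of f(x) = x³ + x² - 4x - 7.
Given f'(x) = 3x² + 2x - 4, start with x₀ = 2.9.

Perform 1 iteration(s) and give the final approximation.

f(x) = x³ + x² - 4x - 7
f'(x) = 3x² + 2x - 4
x₀ = 2.9

Newton-Raphson formula: x_{n+1} = x_n - f(x_n)/f'(x_n)

Iteration 1:
  f(2.900000) = 14.199000
  f'(2.900000) = 27.030000
  x_1 = 2.900000 - 14.199000/27.030000 = 2.374695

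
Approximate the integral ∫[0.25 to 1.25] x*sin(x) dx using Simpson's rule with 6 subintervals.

f(x) = x*sin(x)
a = 0.25, b = 1.25, n = 6
h = (b - a)/n = 0.166667

Simpson's rule: (h/3)[f(x₀) + 4f(x₁) + 2f(x₂) + ... + f(xₙ)]

x_0 = 0.2500, f(x_0) = 0.061851, coefficient = 1
x_1 = 0.4167, f(x_1) = 0.168631, coefficient = 4
x_2 = 0.5833, f(x_2) = 0.321305, coefficient = 2
x_3 = 0.7500, f(x_3) = 0.511229, coefficient = 4
x_4 = 0.9167, f(x_4) = 0.727446, coefficient = 2
x_5 = 1.0833, f(x_5) = 0.957151, coefficient = 4
x_6 = 1.2500, f(x_6) = 1.186231, coefficient = 1

I ≈ (0.166667/3) × 9.893630 = 0.549646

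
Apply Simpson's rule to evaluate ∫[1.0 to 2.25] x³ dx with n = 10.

f(x) = x³
a = 1.0, b = 2.25, n = 10
h = (b - a)/n = 0.125000

Simpson's rule: (h/3)[f(x₀) + 4f(x₁) + 2f(x₂) + ... + f(xₙ)]

x_0 = 1.0000, f(x_0) = 1.000000, coefficient = 1
x_1 = 1.1250, f(x_1) = 1.423828, coefficient = 4
x_2 = 1.2500, f(x_2) = 1.953125, coefficient = 2
x_3 = 1.3750, f(x_3) = 2.599609, coefficient = 4
x_4 = 1.5000, f(x_4) = 3.375000, coefficient = 2
x_5 = 1.6250, f(x_5) = 4.291016, coefficient = 4
x_6 = 1.7500, f(x_6) = 5.359375, coefficient = 2
x_7 = 1.8750, f(x_7) = 6.591797, coefficient = 4
x_8 = 2.0000, f(x_8) = 8.000000, coefficient = 2
x_9 = 2.1250, f(x_9) = 9.595703, coefficient = 4
x_10 = 2.2500, f(x_10) = 11.390625, coefficient = 1

I ≈ (0.125000/3) × 147.773438 = 6.157227
Exact value: 6.157227
Error: 0.000000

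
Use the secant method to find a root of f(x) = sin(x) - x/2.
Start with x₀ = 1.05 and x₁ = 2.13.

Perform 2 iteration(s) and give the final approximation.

f(x) = sin(x) - x/2
x₀ = 1.05, x₁ = 2.13

Secant formula: x_{n+1} = x_n - f(x_n)(x_n - x_{n-1})/(f(x_n) - f(x_{n-1}))

Iteration 1:
  f(1.050000) = 0.342423
  f(2.130000) = -0.217322
  x_2 = 2.130000 - (-0.217322)×(2.130000 - 1.050000)/(-0.217322 - 0.342423)
       = 1.710688
Iteration 2:
  f(2.130000) = -0.217322
  f(1.710688) = 0.134887
  x_3 = 1.710688 - 0.134887×(1.710688 - 2.130000)/(0.134887 - (-0.217322))
       = 1.871274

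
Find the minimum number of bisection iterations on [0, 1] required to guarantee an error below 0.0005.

We need (b-a)/2^n ≤ 0.0005
(1 - 0)/2^n ≤ 0.0005
1/2^n ≤ 0.0005
2^n ≥ 2000
n ≥ log₂(2000) = 10.97
n ≥ 11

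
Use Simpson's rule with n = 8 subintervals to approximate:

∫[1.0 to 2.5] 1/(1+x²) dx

f(x) = 1/(1+x²)
a = 1.0, b = 2.5, n = 8
h = (b - a)/n = 0.187500

Simpson's rule: (h/3)[f(x₀) + 4f(x₁) + 2f(x₂) + ... + f(xₙ)]

x_0 = 1.0000, f(x_0) = 0.500000, coefficient = 1
x_1 = 1.1875, f(x_1) = 0.414911, coefficient = 4
x_2 = 1.3750, f(x_2) = 0.345946, coefficient = 2
x_3 = 1.5625, f(x_3) = 0.290579, coefficient = 4
x_4 = 1.7500, f(x_4) = 0.246154, coefficient = 2
x_5 = 1.9375, f(x_5) = 0.210353, coefficient = 4
x_6 = 2.1250, f(x_6) = 0.181303, coefficient = 2
x_7 = 2.3125, f(x_7) = 0.157538, coefficient = 4
x_8 = 2.5000, f(x_8) = 0.137931, coefficient = 1

I ≈ (0.187500/3) × 6.478263 = 0.404891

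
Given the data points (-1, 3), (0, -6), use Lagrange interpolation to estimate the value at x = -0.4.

Lagrange interpolation formula:
P(x) = Σ yᵢ × Lᵢ(x)
where Lᵢ(x) = Π_{j≠i} (x - xⱼ)/(xᵢ - xⱼ)

L_0(-0.4) = (-0.4 - 0)/(-1 - 0) = 0.400000
L_1(-0.4) = (-0.4 - (-1))/(0 - (-1)) = 0.600000

P(-0.4) = 3×L_0(-0.4) + (-6)×L_1(-0.4)
P(-0.4) = -2.400000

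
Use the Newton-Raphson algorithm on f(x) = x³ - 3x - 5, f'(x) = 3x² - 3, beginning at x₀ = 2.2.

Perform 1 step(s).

f(x) = x³ - 3x - 5
f'(x) = 3x² - 3
x₀ = 2.2

Newton-Raphson formula: x_{n+1} = x_n - f(x_n)/f'(x_n)

Iteration 1:
  f(2.200000) = -0.952000
  f'(2.200000) = 11.520000
  x_1 = 2.200000 - (-0.952000)/11.520000 = 2.282639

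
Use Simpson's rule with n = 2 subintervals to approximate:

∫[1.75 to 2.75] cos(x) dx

f(x) = cos(x)
a = 1.75, b = 2.75, n = 2
h = (b - a)/n = 0.500000

Simpson's rule: (h/3)[f(x₀) + 4f(x₁) + 2f(x₂) + ... + f(xₙ)]

x_0 = 1.7500, f(x_0) = -0.178246, coefficient = 1
x_1 = 2.2500, f(x_1) = -0.628174, coefficient = 4
x_2 = 2.7500, f(x_2) = -0.924302, coefficient = 1

I ≈ (0.500000/3) × -3.615243 = -0.602540
Exact value: -0.602325
Error: 0.000216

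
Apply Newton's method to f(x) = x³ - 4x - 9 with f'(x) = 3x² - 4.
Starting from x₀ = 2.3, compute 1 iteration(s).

f(x) = x³ - 4x - 9
f'(x) = 3x² - 4
x₀ = 2.3

Newton-Raphson formula: x_{n+1} = x_n - f(x_n)/f'(x_n)

Iteration 1:
  f(2.300000) = -6.033000
  f'(2.300000) = 11.870000
  x_1 = 2.300000 - (-6.033000)/11.870000 = 2.808256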